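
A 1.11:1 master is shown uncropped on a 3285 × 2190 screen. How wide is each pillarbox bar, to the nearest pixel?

1.11:1 (1.110) < 3:2 (1.500), so the master fills the height.
Content width = 2190 × 1.110 ≈ 2430.90 px.
Leftover width: 3285 − 2430.90 = 854.10 px → 427.05 each side.

427 px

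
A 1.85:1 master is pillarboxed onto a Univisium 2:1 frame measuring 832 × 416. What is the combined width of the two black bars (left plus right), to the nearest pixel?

Since 1.850 < 2.000, the master is height-limited.
Content width = 416 × 1.850 ≈ 769.60 px.
832 − 769.60 = 62.40 px of bars.

62 px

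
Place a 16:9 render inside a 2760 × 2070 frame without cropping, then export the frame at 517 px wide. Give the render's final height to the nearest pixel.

At 2760×2070 the render is width-limited, so height = 2760 × 9/16 ≈ 1552.50 px.
Resizing to 517 px wide multiplies everything by 0.1873: 1552.50 → 290.81 px.

291 px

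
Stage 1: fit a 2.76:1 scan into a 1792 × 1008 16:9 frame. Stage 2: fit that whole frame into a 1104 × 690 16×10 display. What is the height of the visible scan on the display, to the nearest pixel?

First fit — 2.76:1 into 1792×1008 spans the width: 1792.00 × 649.28.
16:9 in 1104×690: fills the width, so the intermediate becomes 1104.00 × 621.00 — a scale of ×0.6161.
The scan scales with it: height 649.28 × 0.6161 ≈ 400.00.

400 px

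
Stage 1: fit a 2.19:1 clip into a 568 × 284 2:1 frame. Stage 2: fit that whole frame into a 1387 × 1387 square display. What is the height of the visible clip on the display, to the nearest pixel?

2.19:1 in 568×284: fills the width, so the clip is 568.00 × 259.36.
2:1 in 1387×1387: fills the width, so the intermediate becomes 1387.00 × 693.50 — a scale of ×2.4419.
Applying the same ×2.4419: 259.36 → 633.33.

633 px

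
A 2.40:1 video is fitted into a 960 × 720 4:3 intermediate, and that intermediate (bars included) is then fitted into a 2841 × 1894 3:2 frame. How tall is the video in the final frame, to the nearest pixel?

1052 px

First fit — 2.40:1 into 960×720 spans the width: 960.00 × 400.00.
The 4:3 canvas is height-limited in 2841×1894, giving 2525.33 × 1894.00; scale factor 2.6306.
So the video's height is 400.00 × 2.6306 ≈ 1052.22.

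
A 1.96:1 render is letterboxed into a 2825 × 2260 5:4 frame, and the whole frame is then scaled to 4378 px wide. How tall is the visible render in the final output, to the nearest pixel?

Fitted into 2825×2260, the render spans the width; its height is 2825 / 1.960 ≈ 1441.33 px.
The frame scales by 4378/2825 = 1.5497; 1441.33 × 1.5497 ≈ 2233.67 px.

2234 px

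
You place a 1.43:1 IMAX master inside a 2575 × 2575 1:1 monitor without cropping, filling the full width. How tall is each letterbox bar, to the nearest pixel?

The master is 2575 / 1.430 ≈ 1800.70 px tall.
Black = 2575 − 1800.70 = 774.30 px, or 387.15 per bar.

387 px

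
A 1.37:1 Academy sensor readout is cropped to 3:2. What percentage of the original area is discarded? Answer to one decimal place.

3:2 is wider than 1.37:1 Academy, so the crop keeps the full width and trims the height.
Area ratio = (1.370)/(1.500) = 91.33%; the remaining 8.67% is cropped out.

8.7%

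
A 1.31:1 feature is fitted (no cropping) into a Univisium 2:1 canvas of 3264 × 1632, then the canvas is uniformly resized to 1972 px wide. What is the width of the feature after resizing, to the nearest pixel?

1292 px

In the 3264×1632 frame the feature fills the height: width = 1632 × 1.310 ≈ 2137.92 px.
Resizing to 1972 px wide multiplies everything by 0.6042: 2137.92 → 1291.66 px.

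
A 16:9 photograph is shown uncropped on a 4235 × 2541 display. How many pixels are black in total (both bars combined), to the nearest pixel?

672571 pixels

16:9 is wider than 5:3, so it spans the full width.
That makes the image 2382.1875 px tall (4235 × 9/16).
Black = 2541 − 2382.1875 = 158.8125 px.
Across the 4235-px span: 158.8125 × 4235 ≈ 672571 px.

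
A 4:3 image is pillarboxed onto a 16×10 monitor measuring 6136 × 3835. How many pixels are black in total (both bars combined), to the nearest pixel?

4:3 (1.333) < 16×10 (1.600), so the image fills the height.
That makes the image 5113.3333 px wide (3835 × 4/3).
Leftover width: 6136 − 5113.3333 = 1022.6667 px.
That's 1022.6667 × 3835 ≈ 3921927 black pixels.

3921927 pixels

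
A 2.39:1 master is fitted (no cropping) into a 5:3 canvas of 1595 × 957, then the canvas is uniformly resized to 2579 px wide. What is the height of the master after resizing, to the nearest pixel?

In the 1595×957 frame the master fills the width: height = 1595 / 2.390 ≈ 667.36 px.
Scaling 1595 → 2579 is ×1.6169, so the height becomes 667.36 × 1.6169 ≈ 1079.08 px.

1079 px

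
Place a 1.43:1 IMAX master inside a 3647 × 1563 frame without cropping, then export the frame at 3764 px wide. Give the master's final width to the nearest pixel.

At 3647×1563 the master is height-limited, so width = 1563 × 1.430 ≈ 2235.09 px.
Resizing to 3764 px wide multiplies everything by 1.0321: 2235.09 → 2306.79 px.

2307 px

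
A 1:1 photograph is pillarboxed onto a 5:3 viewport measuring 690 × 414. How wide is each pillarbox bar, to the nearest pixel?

1:1 is narrower than 5:3, so it spans the full height.
That makes the image 414.00 px wide (414 × 1/1).
690 − 414.00 = 276.00 px of bars (138.00 each).

138 px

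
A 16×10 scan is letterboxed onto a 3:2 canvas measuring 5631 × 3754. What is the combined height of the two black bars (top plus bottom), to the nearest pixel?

235 px

16×10 is wider than 3:2, so it spans the full width.
Content height = 5631 × 10/16 ≈ 3519.38 px.
Black = 3754 − 3519.38 = 234.62 px.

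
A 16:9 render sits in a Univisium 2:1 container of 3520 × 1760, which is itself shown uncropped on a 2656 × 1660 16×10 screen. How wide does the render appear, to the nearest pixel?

2361 px

First fit — 16:9 into 3520×1760 spans the height: 3128.89 × 1760.00.
The Univisium 2:1 canvas is width-limited in 2656×1660, giving 2656.00 × 1328.00; scale factor 0.7545.
The render scales with it: width 3128.89 × 0.7545 ≈ 2360.89.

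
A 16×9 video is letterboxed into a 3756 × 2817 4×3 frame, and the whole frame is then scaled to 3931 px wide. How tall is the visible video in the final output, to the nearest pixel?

At 3756×2817 the video is width-limited, so height = 3756 × 9/16 ≈ 2112.75 px.
The frame scales by 3931/3756 = 1.0466; 2112.75 × 1.0466 ≈ 2211.19 px.

2211 px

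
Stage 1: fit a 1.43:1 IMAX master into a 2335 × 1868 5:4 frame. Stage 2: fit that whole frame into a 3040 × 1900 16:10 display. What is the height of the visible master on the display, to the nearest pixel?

Inside the 2335×1868 canvas the master is width-limited at 2335.00 × 1632.87.
The 5:4 canvas is height-limited in 3040×1900, giving 2375.00 × 1900.00; scale factor 1.0171.
The master scales with it: height 1632.87 × 1.0171 ≈ 1660.84.

1661 px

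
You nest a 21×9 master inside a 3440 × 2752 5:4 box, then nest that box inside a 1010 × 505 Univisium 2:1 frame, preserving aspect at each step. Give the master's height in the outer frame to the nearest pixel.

271 px

Inside the 3440×2752 canvas the master is width-limited at 3440.00 × 1474.29.
Second fit — the 5:4 canvas into 1010×505 spans the height: 631.25 × 505.00 (×0.1835 from 3440×2752).
So the master's height is 1474.29 × 0.1835 ≈ 270.54.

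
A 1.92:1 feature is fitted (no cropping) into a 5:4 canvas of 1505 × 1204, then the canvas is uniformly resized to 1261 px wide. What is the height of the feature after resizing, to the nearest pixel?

In the 1505×1204 frame the feature fills the width: height = 1505 / 1.920 ≈ 783.85 px.
Scaling 1505 → 1261 is ×0.8379, so the height becomes 783.85 × 0.8379 ≈ 656.77 px.

657 px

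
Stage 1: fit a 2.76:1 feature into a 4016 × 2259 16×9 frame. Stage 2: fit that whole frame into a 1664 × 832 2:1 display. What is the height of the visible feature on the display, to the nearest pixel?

First fit — 2.76:1 into 4016×2259 spans the width: 4016.00 × 1455.07.
The 16×9 canvas is height-limited in 1664×832, giving 1479.11 × 832.00; scale factor 0.3683.
So the feature's height is 1455.07 × 0.3683 ≈ 535.91.

536 px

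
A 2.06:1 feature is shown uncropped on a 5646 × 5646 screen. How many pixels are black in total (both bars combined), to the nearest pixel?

16402891 pixels

Since 2.060 > 1.000, the feature is width-limited.
That makes the image 2740.7767 px tall (5646 / 2.060).
Leftover height: 5646 − 2740.7767 = 2905.2233 px.
Across the 5646-px span: 2905.2233 × 5646 ≈ 16402891 px.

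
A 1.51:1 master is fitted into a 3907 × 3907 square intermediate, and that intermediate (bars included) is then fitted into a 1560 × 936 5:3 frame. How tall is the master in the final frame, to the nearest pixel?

First fit — 1.51:1 into 3907×3907 spans the width: 3907.00 × 2587.42.
The square canvas is height-limited in 1560×936, giving 936.00 × 936.00; scale factor 0.2396.
So the master's height is 2587.42 × 0.2396 ≈ 619.87.

620 px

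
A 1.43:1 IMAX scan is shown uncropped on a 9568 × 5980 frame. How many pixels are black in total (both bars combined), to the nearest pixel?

1.43:1 IMAX is narrower than 16:10, so it spans the full height.
The scan is 5980 × 1.430 ≈ 8551.4000 px wide.
Leftover width: 9568 − 8551.4000 = 1016.6000 px.
That's 1016.6000 × 5980 ≈ 6079268 black pixels.

6079268 pixels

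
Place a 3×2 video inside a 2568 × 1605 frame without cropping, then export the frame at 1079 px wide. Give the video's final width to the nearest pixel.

1012 px

Fitted into 2568×1605, the video spans the height; its width is 1605 × 3/2 ≈ 2407.50 px.
Scaling 2568 → 1079 is ×0.4202, so the width becomes 2407.50 × 0.4202 ≈ 1011.56 px.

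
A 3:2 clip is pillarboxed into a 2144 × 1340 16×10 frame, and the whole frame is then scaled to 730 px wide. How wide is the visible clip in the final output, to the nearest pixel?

At 2144×1340 the clip is height-limited, so width = 1340 × 3/2 ≈ 2010.00 px.
Resizing to 730 px wide multiplies everything by 0.3405: 2010.00 → 684.38 px.

684 px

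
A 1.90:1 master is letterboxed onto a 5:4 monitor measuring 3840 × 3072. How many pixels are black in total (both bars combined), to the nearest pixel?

4035638 pixels

1.90:1 is wider than 5:4, so it spans the full width.
Content height = 3840 / 1.900 ≈ 2021.0526 px.
3072 − 2021.0526 = 1050.9474 px of bars.
That's 1050.9474 × 3840 ≈ 4035638 black pixels.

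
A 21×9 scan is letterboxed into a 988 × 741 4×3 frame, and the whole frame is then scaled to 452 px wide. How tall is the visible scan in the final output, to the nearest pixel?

Fitted into 988×741, the scan spans the width; its height is 988 × 9/21 ≈ 423.43 px.
The frame scales by 452/988 = 0.4575; 423.43 × 0.4575 ≈ 193.71 px.

194 px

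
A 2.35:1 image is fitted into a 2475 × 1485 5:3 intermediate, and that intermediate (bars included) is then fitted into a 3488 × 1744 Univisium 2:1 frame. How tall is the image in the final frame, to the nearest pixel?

First fit — 2.35:1 into 2475×1485 spans the width: 2475.00 × 1053.19.
The 5:3 canvas is height-limited in 3488×1744, giving 2906.67 × 1744.00; scale factor 1.1744.
Applying the same ×1.1744: 1053.19 → 1236.88.

1237 px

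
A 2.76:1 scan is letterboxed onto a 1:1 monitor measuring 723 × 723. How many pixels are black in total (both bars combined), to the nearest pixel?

333334 pixels

Since 2.760 > 1.000, the scan is width-limited.
Content height = 723 / 2.760 ≈ 261.9565 px.
Black = 723 − 261.9565 = 461.0435 px.
Bar area = 461.0435 × 723 ≈ 333334 px.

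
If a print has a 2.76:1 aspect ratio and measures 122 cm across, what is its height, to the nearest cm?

44 cm

Height = 122 / 2.760 = 44.20.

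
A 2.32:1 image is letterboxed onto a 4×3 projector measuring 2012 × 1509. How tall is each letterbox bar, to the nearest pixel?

321 px

Since 2.320 > 1.333, the image is width-limited.
That makes the image 867.24 px tall (2012 / 2.320).
Leftover height: 1509 − 867.24 = 641.76 px → 320.88 each side.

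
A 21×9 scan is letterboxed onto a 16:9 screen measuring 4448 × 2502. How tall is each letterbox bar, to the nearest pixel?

298 px

Since 2.333 > 1.778, the scan is width-limited.
Content height = 4448 × 9/21 ≈ 1906.29 px.
2502 − 1906.29 = 595.71 px of bars (297.86 each).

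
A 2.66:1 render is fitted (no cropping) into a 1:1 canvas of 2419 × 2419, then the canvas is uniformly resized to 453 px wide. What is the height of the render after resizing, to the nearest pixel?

170 px

In the 2419×2419 frame the render fills the width: height = 2419 / 2.660 ≈ 909.40 px.
The frame scales by 453/2419 = 0.1873; 909.40 × 0.1873 ≈ 170.30 px.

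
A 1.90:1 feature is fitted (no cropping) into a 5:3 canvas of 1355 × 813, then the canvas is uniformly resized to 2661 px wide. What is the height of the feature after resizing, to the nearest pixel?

1401 px

At 1355×813 the feature is width-limited, so height = 1355 / 1.900 ≈ 713.16 px.
The frame scales by 2661/1355 = 1.9638; 713.16 × 1.9638 ≈ 1400.53 px.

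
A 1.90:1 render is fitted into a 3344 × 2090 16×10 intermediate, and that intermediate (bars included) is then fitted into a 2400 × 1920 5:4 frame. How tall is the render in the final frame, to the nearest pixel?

1263 px

Inside the 3344×2090 canvas the render is width-limited at 3344.00 × 1760.00.
Second fit — the 16×10 canvas into 2400×1920 spans the width: 2400.00 × 1500.00 (×0.7177 from 3344×2090).
So the render's height is 1760.00 × 0.7177 ≈ 1263.16.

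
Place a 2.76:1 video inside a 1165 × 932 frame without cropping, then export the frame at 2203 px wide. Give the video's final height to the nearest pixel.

798 px

In the 1165×932 frame the video fills the width: height = 1165 / 2.760 ≈ 422.10 px.
The frame scales by 2203/1165 = 1.8910; 422.10 × 1.8910 ≈ 798.19 px.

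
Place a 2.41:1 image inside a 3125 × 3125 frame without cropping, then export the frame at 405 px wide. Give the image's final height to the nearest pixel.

168 px

Fitted into 3125×3125, the image spans the width; its height is 3125 / 2.410 ≈ 1296.68 px.
Resizing to 405 px wide multiplies everything by 0.1296: 1296.68 → 168.05 px.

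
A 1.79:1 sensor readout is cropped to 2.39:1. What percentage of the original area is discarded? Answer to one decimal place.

25.1%

2.39:1 is wider than 1.79:1, so the crop keeps the full width and trims the height.
Fraction kept = (1.790)/(2.390) ≈ 74.90%, so 25.10% is lost.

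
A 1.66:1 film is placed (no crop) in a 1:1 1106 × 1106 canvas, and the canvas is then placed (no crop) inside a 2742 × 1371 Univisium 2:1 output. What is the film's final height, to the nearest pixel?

826 px

Inside the 1106×1106 canvas the film is width-limited at 1106.00 × 666.27.
The 1:1 canvas is height-limited in 2742×1371, giving 1371.00 × 1371.00; scale factor 1.2396.
Applying the same ×1.2396: 666.27 → 825.90.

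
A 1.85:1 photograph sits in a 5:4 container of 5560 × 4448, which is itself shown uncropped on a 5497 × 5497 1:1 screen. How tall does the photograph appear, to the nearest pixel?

First fit — 1.85:1 into 5560×4448 spans the width: 5560.00 × 3005.41.
The 5:4 canvas is width-limited in 5497×5497, giving 5497.00 × 4397.60; scale factor 0.9887.
Applying the same ×0.9887: 3005.41 → 2971.35.

2971 px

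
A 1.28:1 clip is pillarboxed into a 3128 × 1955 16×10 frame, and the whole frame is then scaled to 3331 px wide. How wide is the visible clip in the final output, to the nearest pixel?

In the 3128×1955 frame the clip fills the height: width = 1955 × 1.280 ≈ 2502.40 px.
The frame scales by 3331/3128 = 1.0649; 2502.40 × 1.0649 ≈ 2664.80 px.

2665 px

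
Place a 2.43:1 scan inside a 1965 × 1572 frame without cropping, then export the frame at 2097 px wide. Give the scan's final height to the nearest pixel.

863 px

Fitted into 1965×1572, the scan spans the width; its height is 1965 / 2.430 ≈ 808.64 px.
Scaling 1965 → 2097 is ×1.0672, so the height becomes 808.64 × 1.0672 ≈ 862.96 px.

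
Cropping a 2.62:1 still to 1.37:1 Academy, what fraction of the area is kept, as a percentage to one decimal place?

The height stays; only width is cut (since 1.37:1 Academy is narrower than 2.62:1).
(1.370)/(2.620) ≈ 0.523 of the area survives.

52.3%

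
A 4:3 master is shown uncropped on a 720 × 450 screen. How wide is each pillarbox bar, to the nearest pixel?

4:3 is narrower than 16×10, so it spans the full height.
The master is 450 × 4/3 ≈ 600.00 px wide.
Black = 720 − 600.00 = 120.00 px, or 60.00 per bar.

60 px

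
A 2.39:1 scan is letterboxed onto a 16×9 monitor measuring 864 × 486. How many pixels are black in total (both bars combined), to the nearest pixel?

2.39:1 is wider than 16×9, so it spans the full width.
That makes the image 361.5063 px tall (864 / 2.390).
486 − 361.5063 = 124.4937 px of bars.
That's 124.4937 × 864 ≈ 107563 black pixels.

107563 pixels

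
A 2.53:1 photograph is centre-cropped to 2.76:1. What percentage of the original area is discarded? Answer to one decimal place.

8.3%

2.76:1 is wider than 2.53:1, so the crop keeps the full width and trims the height.
Fraction kept = (2.530)/(2.760) ≈ 91.67%, so 8.33% is lost.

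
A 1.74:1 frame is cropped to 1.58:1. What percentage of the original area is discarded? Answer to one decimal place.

9.2%

The height stays; only width is cut (since 1.58:1 is narrower than 1.74:1).
Fraction kept = (1.580)/(1.740) ≈ 90.80%, so 9.20% is lost.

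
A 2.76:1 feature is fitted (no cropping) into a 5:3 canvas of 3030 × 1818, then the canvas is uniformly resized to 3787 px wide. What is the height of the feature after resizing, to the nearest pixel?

1372 px

Fitted into 3030×1818, the feature spans the width; its height is 3030 / 2.760 ≈ 1097.83 px.
Resizing to 3787 px wide multiplies everything by 1.2498: 1097.83 → 1372.10 px.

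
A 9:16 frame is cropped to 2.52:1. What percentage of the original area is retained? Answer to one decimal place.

2.52:1 is wider than 9:16, so the crop keeps the full width and trims the height.
Area ratio = (0.562)/(2.520) = 22.32% retained.

22.3%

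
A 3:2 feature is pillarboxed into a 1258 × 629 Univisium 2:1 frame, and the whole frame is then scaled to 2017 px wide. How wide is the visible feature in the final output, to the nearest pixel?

1513 px

Fitted into 1258×629, the feature spans the height; its width is 629 × 3/2 ≈ 943.50 px.
Resizing to 2017 px wide multiplies everything by 1.6033: 943.50 → 1512.75 px.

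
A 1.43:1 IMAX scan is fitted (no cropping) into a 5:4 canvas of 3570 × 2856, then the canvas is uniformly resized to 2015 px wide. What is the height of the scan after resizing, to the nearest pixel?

At 3570×2856 the scan is width-limited, so height = 3570 / 1.430 ≈ 2496.50 px.
Resizing to 2015 px wide multiplies everything by 0.5644: 2496.50 → 1409.09 px.

1409 px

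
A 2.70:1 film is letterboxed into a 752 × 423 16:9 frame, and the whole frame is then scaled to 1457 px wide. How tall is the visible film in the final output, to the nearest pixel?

Fitted into 752×423, the film spans the width; its height is 752 / 2.700 ≈ 278.52 px.
Scaling 752 → 1457 is ×1.9375, so the height becomes 278.52 × 1.9375 ≈ 539.63 px.

540 px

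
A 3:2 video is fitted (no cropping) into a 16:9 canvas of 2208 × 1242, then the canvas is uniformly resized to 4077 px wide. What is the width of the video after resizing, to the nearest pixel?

3440 px

At 2208×1242 the video is height-limited, so width = 1242 × 3/2 ≈ 1863.00 px.
Resizing to 4077 px wide multiplies everything by 1.8465: 1863.00 → 3439.97 px.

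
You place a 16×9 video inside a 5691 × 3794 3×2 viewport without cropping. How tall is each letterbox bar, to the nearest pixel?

296 px

16×9 is wider than 3×2, so it spans the full width.
That makes the image 3201.19 px tall (5691 × 9/16).
3794 − 3201.19 = 592.81 px of bars (296.41 each).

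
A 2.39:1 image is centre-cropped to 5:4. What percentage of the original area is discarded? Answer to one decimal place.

Going from 2.39:1 to 5:4 means cutting width while keeping height.
(1.250)/(2.390) ≈ 0.523 of the area survives, leaving 47.70% discarded.

47.7%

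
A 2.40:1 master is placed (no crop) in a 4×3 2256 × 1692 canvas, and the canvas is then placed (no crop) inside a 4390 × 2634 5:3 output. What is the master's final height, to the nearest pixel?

First fit — 2.40:1 into 2256×1692 spans the width: 2256.00 × 940.00.
4×3 in 4390×2634: fills the height, so the intermediate becomes 3512.00 × 2634.00 — a scale of ×1.5567.
Applying the same ×1.5567: 940.00 → 1463.33.

1463 px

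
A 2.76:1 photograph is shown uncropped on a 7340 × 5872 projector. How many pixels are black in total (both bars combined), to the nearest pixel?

23580335 pixels

2.76:1 (2.760) > 5:4 (1.250), so the photograph fills the width.
Content height = 7340 / 2.760 ≈ 2659.4203 px.
Black = 5872 − 2659.4203 = 3212.5797 px.
That's 3212.5797 × 7340 ≈ 23580335 black pixels.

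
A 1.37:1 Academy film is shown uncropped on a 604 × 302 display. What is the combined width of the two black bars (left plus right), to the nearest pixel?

190 px

1.37:1 Academy (1.370) < Univisium 2:1 (2.000), so the film fills the height.
That makes the image 413.74 px wide (302 × 1.370).
Black = 604 − 413.74 = 190.26 px.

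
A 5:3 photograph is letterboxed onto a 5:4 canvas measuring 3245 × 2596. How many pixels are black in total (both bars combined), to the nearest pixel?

5:3 is wider than 5:4, so it spans the full width.
That makes the image 1947.0000 px tall (3245 × 3/5).
Black = 2596 − 1947.0000 = 649.0000 px.
Across the 3245-px span: 649.0000 × 3245 ≈ 2106005 px.

2106005 pixels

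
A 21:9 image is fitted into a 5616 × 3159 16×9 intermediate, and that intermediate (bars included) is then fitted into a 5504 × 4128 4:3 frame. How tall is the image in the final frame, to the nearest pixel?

First fit — 21:9 into 5616×3159 spans the width: 5616.00 × 2406.86.
The 16×9 canvas is width-limited in 5504×4128, giving 5504.00 × 3096.00; scale factor 0.9801.
Applying the same ×0.9801: 2406.86 → 2358.86.

2359 px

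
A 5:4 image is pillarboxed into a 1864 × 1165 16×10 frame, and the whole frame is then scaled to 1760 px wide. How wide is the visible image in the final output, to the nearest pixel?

1375 px

At 1864×1165 the image is height-limited, so width = 1165 × 5/4 ≈ 1456.25 px.
The frame scales by 1760/1864 = 0.9442; 1456.25 × 0.9442 ≈ 1375.00 px.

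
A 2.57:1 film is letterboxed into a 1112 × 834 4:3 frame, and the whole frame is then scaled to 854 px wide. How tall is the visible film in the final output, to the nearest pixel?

332 px

At 1112×834 the film is width-limited, so height = 1112 / 2.570 ≈ 432.68 px.
Resizing to 854 px wide multiplies everything by 0.7680: 432.68 → 332.30 px.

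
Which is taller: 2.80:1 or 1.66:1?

2.8 and 1.66; 2.8 > 1.66. The smaller width-to-height ratio is the taller frame.

1.66:1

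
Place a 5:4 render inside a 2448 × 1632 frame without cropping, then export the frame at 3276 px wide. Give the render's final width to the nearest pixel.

In the 2448×1632 frame the render fills the height: width = 1632 × 5/4 ≈ 2040.00 px.
Resizing to 3276 px wide multiplies everything by 1.3382: 2040.00 → 2730.00 px.

2730 px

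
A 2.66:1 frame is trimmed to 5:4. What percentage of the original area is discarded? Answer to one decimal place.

Going from 2.66:1 to 5:4 means cutting width while keeping height.
(1.250)/(2.660) ≈ 0.470 of the area survives, leaving 53.01% discarded.

53.0%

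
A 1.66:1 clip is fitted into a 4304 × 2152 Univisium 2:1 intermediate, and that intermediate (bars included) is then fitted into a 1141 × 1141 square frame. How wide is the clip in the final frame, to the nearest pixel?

Inside the 4304×2152 canvas the clip is height-limited at 3572.32 × 2152.00.
Second fit — the Univisium 2:1 canvas into 1141×1141 spans the width: 1141.00 × 570.50 (×0.2651 from 4304×2152).
The clip scales with it: width 3572.32 × 0.2651 ≈ 947.03.

947 px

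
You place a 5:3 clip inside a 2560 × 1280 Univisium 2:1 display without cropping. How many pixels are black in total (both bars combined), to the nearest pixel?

5:3 is narrower than Univisium 2:1, so it spans the full height.
Content width = 1280 × 5/3 ≈ 2133.3333 px.
Leftover width: 2560 − 2133.3333 = 426.6667 px.
Across the 1280-px span: 426.6667 × 1280 ≈ 546133 px.

546133 pixels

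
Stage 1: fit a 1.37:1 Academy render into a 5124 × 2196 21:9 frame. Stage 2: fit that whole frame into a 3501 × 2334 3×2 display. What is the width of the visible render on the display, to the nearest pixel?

2056 px

Inside the 5124×2196 canvas the render is height-limited at 3008.52 × 2196.00.
The 21:9 canvas is width-limited in 3501×2334, giving 3501.00 × 1500.43; scale factor 0.6833.
The render scales with it: width 3008.52 × 0.6833 ≈ 2055.59.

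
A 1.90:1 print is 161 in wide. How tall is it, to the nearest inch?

Height = 161 / 1.900 = 84.74.

85 in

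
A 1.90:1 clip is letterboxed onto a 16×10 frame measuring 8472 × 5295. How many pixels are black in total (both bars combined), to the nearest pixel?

1.90:1 is wider than 16×10, so it spans the full width.
The clip is 8472 / 1.900 ≈ 4458.9474 px tall.
Black = 5295 − 4458.9474 = 836.0526 px.
Across the 8472-px span: 836.0526 × 8472 ≈ 7083038 px.

7083038 pixels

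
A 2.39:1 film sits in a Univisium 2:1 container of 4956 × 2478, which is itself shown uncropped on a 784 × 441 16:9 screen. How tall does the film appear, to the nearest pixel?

328 px

2.39:1 in 4956×2478: fills the width, so the film is 4956.00 × 2073.64.
The Univisium 2:1 canvas is width-limited in 784×441, giving 784.00 × 392.00; scale factor 0.1582.
Applying the same ×0.1582: 2073.64 → 328.03.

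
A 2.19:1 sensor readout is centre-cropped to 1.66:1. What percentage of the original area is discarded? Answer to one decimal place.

24.2%

1.66:1 is narrower than 2.19:1, so the crop keeps the full height and trims the width.
Area ratio = (1.660)/(2.190) = 75.80%; the remaining 24.20% is cropped out.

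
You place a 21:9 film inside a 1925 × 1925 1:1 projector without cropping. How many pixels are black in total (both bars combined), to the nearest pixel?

2117500 pixels

Since 2.333 > 1.000, the film is width-limited.
That makes the image 825.0000 px tall (1925 × 9/21).
Leftover height: 1925 − 825.0000 = 1100.0000 px.
Bar area = 1100.0000 × 1925 ≈ 2117500 px.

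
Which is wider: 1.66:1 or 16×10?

1.66:1

1.66 and 16×10 = 1.6; 1.66 > 1.6.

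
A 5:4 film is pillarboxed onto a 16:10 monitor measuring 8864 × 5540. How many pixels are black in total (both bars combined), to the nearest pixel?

10742060 pixels

5:4 (1.250) < 16:10 (1.600), so the film fills the height.
That makes the image 6925.0000 px wide (5540 × 5/4).
Black = 8864 − 6925.0000 = 1939.0000 px.
That's 1939.0000 × 5540 ≈ 10742060 black pixels.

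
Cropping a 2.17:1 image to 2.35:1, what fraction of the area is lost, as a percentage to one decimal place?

The width stays; only height is cut (since 2.35:1 is wider than 2.17:1).
Area ratio = (2.170)/(2.350) = 92.34%; the remaining 7.66% is cropped out.

7.7%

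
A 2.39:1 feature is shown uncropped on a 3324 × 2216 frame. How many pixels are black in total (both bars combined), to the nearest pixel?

2742981 pixels

2.39:1 is wider than 3×2, so it spans the full width.
That makes the image 1390.7950 px tall (3324 / 2.390).
Leftover height: 2216 − 1390.7950 = 825.2050 px.
Across the 3324-px span: 825.2050 × 3324 ≈ 2742981 px.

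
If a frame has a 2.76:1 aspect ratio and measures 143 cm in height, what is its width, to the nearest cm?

At 2.76:1, 143 × 2.760 ≈ 394.68.

395 cm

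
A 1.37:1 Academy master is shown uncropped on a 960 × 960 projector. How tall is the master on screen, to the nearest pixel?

1.37:1 Academy is wider than square, so it spans the full width.
That makes the image 700.73 px tall (960 / 1.370).

701 px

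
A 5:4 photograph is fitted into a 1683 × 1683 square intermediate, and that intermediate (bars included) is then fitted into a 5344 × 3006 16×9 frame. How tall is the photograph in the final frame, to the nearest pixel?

2405 px

First fit — 5:4 into 1683×1683 spans the width: 1683.00 × 1346.40.
The square canvas is height-limited in 5344×3006, giving 3006.00 × 3006.00; scale factor 1.7861.
So the photograph's height is 1346.40 × 1.7861 ≈ 2404.80.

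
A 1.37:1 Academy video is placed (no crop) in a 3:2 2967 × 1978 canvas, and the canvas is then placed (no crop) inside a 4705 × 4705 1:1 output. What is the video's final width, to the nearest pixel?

Inside the 2967×1978 canvas the video is height-limited at 2709.86 × 1978.00.
3:2 in 4705×4705: fills the width, so the intermediate becomes 4705.00 × 3136.67 — a scale of ×1.5858.
The video scales with it: width 2709.86 × 1.5858 ≈ 4297.23.

4297 px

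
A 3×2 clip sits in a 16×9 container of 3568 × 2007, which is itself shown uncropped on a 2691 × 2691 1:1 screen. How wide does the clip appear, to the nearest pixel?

3×2 in 3568×2007: fills the height, so the clip is 3010.50 × 2007.00.
Second fit — the 16×9 canvas into 2691×2691 spans the width: 2691.00 × 1513.69 (×0.7542 from 3568×2007).
The clip scales with it: width 3010.50 × 0.7542 ≈ 2270.53.

2271 px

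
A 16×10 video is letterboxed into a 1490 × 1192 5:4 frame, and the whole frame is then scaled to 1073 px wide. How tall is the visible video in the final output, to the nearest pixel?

671 px

In the 1490×1192 frame the video fills the width: height = 1490 × 10/16 ≈ 931.25 px.
The frame scales by 1073/1490 = 0.7201; 931.25 × 0.7201 ≈ 670.62 px.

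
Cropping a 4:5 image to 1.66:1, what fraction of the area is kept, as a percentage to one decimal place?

48.2%

The width stays; only height is cut (since 1.66:1 is wider than 4:5).
(0.800)/(1.660) ≈ 0.482 of the area survives.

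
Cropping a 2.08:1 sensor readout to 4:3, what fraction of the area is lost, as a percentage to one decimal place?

35.9%

Going from 2.08:1 to 4:3 means cutting width while keeping height.
(1.333)/(2.080) ≈ 0.641 of the area survives, leaving 35.90% discarded.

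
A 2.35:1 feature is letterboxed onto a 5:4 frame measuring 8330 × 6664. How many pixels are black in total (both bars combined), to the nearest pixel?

2.35:1 (2.350) > 5:4 (1.250), so the feature fills the width.
The feature is 8330 / 2.350 ≈ 3544.6809 px tall.
6664 − 3544.6809 = 3119.3191 px of bars.
Bar area = 3119.3191 × 8330 ≈ 25983929 px.

25983929 pixels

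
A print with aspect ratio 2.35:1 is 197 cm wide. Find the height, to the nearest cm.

At 2.35:1, 197 / 2.350 ≈ 83.83.

84 cm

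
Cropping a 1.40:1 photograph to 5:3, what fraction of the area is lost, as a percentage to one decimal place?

16.0%

5:3 is wider than 1.40:1, so the crop keeps the full width and trims the height.
Area ratio = (1.400)/(1.667) = 84.00%; the remaining 16.00% is cropped out.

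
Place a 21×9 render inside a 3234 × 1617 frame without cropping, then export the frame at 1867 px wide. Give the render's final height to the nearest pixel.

800 px

At 3234×1617 the render is width-limited, so height = 3234 × 9/21 ≈ 1386.00 px.
Scaling 3234 → 1867 is ×0.5773, so the height becomes 1386.00 × 0.5773 ≈ 800.14 px.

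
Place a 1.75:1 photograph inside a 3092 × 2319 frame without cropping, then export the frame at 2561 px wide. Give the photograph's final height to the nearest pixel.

At 3092×2319 the photograph is width-limited, so height = 3092 / 1.750 ≈ 1766.86 px.
Scaling 3092 → 2561 is ×0.8283, so the height becomes 1766.86 × 0.8283 ≈ 1463.43 px.

1463 px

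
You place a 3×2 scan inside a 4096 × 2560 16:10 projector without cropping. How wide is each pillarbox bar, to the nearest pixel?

Since 1.500 < 1.600, the scan is height-limited.
Content width = 2560 × 3/2 ≈ 3840.00 px.
Black = 4096 − 3840.00 = 256.00 px, or 128.00 per bar.

128 px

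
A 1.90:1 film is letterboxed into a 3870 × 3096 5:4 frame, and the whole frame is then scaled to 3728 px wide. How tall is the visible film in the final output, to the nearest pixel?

1962 px

At 3870×3096 the film is width-limited, so height = 3870 / 1.900 ≈ 2036.84 px.
The frame scales by 3728/3870 = 0.9633; 2036.84 × 0.9633 ≈ 1962.11 px.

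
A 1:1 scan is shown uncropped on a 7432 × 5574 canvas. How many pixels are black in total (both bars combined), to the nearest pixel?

10356492 pixels

1:1 (1.000) < 4:3 (1.333), so the scan fills the height.
The scan is 5574 × 1/1 ≈ 5574.0000 px wide.
Black = 7432 − 5574.0000 = 1858.0000 px.
Bar area = 1858.0000 × 5574 ≈ 10356492 px.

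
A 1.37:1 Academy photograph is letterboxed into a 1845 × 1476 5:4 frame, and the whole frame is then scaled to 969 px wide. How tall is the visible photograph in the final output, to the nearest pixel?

707 px

At 1845×1476 the photograph is width-limited, so height = 1845 / 1.370 ≈ 1346.72 px.
Resizing to 969 px wide multiplies everything by 0.5252: 1346.72 → 707.30 px.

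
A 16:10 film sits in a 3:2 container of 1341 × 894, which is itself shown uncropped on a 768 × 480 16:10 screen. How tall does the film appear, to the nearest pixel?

450 px

16:10 in 1341×894: fills the width, so the film is 1341.00 × 838.12.
The 3:2 canvas is height-limited in 768×480, giving 720.00 × 480.00; scale factor 0.5369.
The film scales with it: height 838.12 × 0.5369 ≈ 450.00.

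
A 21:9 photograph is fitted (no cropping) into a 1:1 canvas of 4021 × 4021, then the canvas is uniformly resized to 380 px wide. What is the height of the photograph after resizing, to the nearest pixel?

163 px

At 4021×4021 the photograph is width-limited, so height = 4021 × 9/21 ≈ 1723.29 px.
The frame scales by 380/4021 = 0.0945; 1723.29 × 0.0945 ≈ 162.86 px.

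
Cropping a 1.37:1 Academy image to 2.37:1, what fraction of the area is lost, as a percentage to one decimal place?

The width stays; only height is cut (since 2.37:1 is wider than 1.37:1 Academy).
Area ratio = (1.370)/(2.370) = 57.81%; the remaining 42.19% is cropped out.

42.2%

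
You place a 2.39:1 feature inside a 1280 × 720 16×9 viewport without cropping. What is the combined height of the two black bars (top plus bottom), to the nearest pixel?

2.39:1 (2.390) > 16×9 (1.778), so the feature fills the width.
Content height = 1280 / 2.390 ≈ 535.56 px.
Leftover height: 720 − 535.56 = 184.44 px.

184 px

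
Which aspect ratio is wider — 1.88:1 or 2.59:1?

2.59:1

1.88 and 2.59; 2.59 > 1.88.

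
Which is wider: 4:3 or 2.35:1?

4:3 = 1.333 and 2.35; 2.35 > 1.333.

2.35:1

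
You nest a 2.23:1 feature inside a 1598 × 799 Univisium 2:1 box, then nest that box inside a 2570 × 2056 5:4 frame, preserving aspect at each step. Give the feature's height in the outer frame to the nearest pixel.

First fit — 2.23:1 into 1598×799 spans the width: 1598.00 × 716.59.
The Univisium 2:1 canvas is width-limited in 2570×2056, giving 2570.00 × 1285.00; scale factor 1.6083.
So the feature's height is 716.59 × 1.6083 ≈ 1152.47.

1152 px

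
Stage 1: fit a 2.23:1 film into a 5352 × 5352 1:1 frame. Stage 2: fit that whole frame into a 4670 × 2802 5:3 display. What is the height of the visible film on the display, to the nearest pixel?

2.23:1 in 5352×5352: fills the width, so the film is 5352.00 × 2400.00.
1:1 in 4670×2802: fills the height, so the intermediate becomes 2802.00 × 2802.00 — a scale of ×0.5235.
Applying the same ×0.5235: 2400.00 → 1256.50.

1257 px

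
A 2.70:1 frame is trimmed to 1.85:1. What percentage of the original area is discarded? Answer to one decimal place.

The height stays; only width is cut (since 1.85:1 is narrower than 2.70:1).
Area ratio = (1.850)/(2.700) = 68.52%; the remaining 31.48% is cropped out.

31.5%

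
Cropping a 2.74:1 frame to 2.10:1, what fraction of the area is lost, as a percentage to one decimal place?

23.4%

The height stays; only width is cut (since 2.10:1 is narrower than 2.74:1).
Fraction kept = (2.100)/(2.740) ≈ 76.64%, so 23.36% is lost.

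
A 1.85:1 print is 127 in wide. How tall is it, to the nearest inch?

At 1.85:1, 127 / 1.850 ≈ 68.65.

69 in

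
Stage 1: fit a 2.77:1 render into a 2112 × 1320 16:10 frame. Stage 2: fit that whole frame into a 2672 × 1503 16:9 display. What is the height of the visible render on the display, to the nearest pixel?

First fit — 2.77:1 into 2112×1320 spans the width: 2112.00 × 762.45.
Second fit — the 16:10 canvas into 2672×1503 spans the height: 2404.80 × 1503.00 (×1.1386 from 2112×1320).
The render scales with it: height 762.45 × 1.1386 ≈ 868.16.

868 px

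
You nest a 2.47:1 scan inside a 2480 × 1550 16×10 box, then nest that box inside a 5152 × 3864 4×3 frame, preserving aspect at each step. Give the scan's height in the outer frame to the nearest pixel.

2086 px

Inside the 2480×1550 canvas the scan is width-limited at 2480.00 × 1004.05.
The 16×10 canvas is width-limited in 5152×3864, giving 5152.00 × 3220.00; scale factor 2.0774.
Applying the same ×2.0774: 1004.05 → 2085.83.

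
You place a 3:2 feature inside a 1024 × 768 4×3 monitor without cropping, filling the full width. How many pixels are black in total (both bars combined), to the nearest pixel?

87381 pixels

The feature is 1024 × 2/3 ≈ 682.6667 px tall.
768 − 682.6667 = 85.3333 px of bars.
Across the 1024-px span: 85.3333 × 1024 ≈ 87381 px.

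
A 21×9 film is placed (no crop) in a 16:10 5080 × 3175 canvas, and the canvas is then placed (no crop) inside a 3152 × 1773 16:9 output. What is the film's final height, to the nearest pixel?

1216 px

Inside the 5080×3175 canvas the film is width-limited at 5080.00 × 2177.14.
16:10 in 3152×1773: fills the height, so the intermediate becomes 2836.80 × 1773.00 — a scale of ×0.5584.
The film scales with it: height 2177.14 × 0.5584 ≈ 1215.77.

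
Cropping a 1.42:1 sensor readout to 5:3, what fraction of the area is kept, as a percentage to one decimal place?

85.2%

Going from 1.42:1 to 5:3 means cutting height while keeping width.
(1.420)/(1.667) ≈ 0.852 of the area survives.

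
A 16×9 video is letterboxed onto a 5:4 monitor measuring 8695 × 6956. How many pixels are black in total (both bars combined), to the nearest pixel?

Since 1.778 > 1.250, the video is width-limited.
Content height = 8695 × 9/16 ≈ 4890.9375 px.
6956 − 4890.9375 = 2065.0625 px of bars.
That's 2065.0625 × 8695 ≈ 17955718 black pixels.

17955718 pixels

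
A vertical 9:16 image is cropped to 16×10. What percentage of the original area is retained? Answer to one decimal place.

35.2%

The width stays; only height is cut (since 16×10 is wider than vertical 9:16).
Fraction kept = (0.562)/(1.600) ≈ 35.16%.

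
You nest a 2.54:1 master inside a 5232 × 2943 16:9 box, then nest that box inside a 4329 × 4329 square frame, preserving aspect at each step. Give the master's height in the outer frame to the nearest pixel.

2.54:1 in 5232×2943: fills the width, so the master is 5232.00 × 2059.84.
16:9 in 4329×4329: fills the width, so the intermediate becomes 4329.00 × 2435.06 — a scale of ×0.8274.
So the master's height is 2059.84 × 0.8274 ≈ 1704.33.

1704 px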